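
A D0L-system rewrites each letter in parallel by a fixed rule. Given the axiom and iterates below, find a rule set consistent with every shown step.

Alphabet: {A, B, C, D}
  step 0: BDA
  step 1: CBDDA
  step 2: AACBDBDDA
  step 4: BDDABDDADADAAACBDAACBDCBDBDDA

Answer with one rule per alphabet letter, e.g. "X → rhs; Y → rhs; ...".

A->DA, B->C, C->AA, D->BD

  step 1 ⇒ step 2: CBDDA ⇒ AA·C·BD·BD·DA
    A ↦ DA
    B ↦ C
    C ↦ AA
    D ↦ BD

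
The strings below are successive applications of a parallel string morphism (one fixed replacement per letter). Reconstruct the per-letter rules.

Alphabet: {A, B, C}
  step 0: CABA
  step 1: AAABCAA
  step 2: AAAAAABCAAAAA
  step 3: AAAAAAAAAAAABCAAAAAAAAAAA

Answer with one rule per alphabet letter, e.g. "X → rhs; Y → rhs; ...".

  step 2 ⇒ step 3: AAAAAABCAAAAA ⇒ AA·AA·AA·AA·AA·AA·BC·A·AA·AA·AA·AA·AA
    A ↦ AA
    B ↦ BC
    C ↦ A

A->AA, B->BC, C->A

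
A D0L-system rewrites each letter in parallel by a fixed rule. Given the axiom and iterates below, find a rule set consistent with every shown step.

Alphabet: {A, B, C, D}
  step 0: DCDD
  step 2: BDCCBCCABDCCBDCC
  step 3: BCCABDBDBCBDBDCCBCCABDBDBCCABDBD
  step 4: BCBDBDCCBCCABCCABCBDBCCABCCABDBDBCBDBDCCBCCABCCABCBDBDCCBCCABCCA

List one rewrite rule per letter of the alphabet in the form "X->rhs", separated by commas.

A->CC, B->BC, C->BD, D->CA

  step 3 ⇒ step 4: BCCABDBDBCBDBDCCBCCABDBDBCCABDBD ⇒ BC·BD·BD·CC·BC·CA·BC·CA·BC·BD·BC·CA·BC·CA·BD·BD·BC·BD·BD·CC·BC·CA·BC·CA·BC·BD·BD·CC·BC·CA·BC·CA
    A ↦ CC
    B ↦ BC
    C ↦ BD
    D ↦ CA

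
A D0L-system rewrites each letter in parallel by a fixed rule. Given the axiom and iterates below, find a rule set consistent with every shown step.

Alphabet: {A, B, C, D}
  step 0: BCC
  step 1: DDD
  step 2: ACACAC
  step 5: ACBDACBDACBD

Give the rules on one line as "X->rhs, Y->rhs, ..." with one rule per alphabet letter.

A->B, B->D, C->D, D->AC

  step 1 ⇒ step 2: DDD ⇒ AC·AC·AC
    D ↦ AC
    A ↦ B  (constrained at step 2)
  step 0 ⇒ step 1: BCC ⇒ D·D·D
    B ↦ D
  step 0 ⇒ step 1: BCC ⇒ D·D·D
    C ↦ D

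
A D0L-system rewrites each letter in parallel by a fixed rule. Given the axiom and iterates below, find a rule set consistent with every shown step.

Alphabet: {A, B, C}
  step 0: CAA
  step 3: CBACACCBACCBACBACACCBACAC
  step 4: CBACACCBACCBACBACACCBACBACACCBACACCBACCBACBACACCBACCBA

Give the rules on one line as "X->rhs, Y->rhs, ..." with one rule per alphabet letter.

  step 3 ⇒ step 4: CBACACCBACCBACBACACCBACAC ⇒ CBA·CA·C·CBA·C·CBA·CBA·CA·C·CBA·CBA·CA·C·CBA·CA·C·CBA·C·CBA·CBA·CA·C·CBA·C·CBA
    A ↦ C
    B ↦ CA
    C ↦ CBA

A->C, B->CA, C->CBA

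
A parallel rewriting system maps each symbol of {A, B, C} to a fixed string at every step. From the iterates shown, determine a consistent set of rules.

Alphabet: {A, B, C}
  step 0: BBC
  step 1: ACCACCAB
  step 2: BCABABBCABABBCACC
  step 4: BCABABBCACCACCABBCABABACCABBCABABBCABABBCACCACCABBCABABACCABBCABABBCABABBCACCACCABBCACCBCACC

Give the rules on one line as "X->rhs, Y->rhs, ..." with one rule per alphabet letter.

A->BC, B->ACC, C->AB

  step 1 ⇒ step 2: ACCACCAB ⇒ BC·AB·AB·BC·AB·AB·BC·ACC
    A ↦ BC
    B ↦ ACC
    C ↦ AB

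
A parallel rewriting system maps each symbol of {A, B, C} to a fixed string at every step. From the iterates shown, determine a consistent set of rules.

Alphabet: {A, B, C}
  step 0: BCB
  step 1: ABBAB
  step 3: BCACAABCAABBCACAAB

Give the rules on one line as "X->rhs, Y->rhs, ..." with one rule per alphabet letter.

A->CA, B->AB, C->B

  step 0 ⇒ step 1: BCB ⇒ AB·B·AB
    B ↦ AB
    C ↦ B
    A ↦ CA  (constrained at step 1)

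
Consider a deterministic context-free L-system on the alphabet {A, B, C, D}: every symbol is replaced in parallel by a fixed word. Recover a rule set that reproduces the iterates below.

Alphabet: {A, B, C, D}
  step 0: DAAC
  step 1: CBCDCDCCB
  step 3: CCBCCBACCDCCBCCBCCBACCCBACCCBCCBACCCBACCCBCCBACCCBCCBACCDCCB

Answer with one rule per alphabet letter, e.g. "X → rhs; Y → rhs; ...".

A->CD, B->AC, C->CCB, D->CB

  step 0 ⇒ step 1: DAAC ⇒ CB·CD·CD·CCB
    A ↦ CD
    C ↦ CCB
    D ↦ CB
    B ↦ AC  (constrained at step 1)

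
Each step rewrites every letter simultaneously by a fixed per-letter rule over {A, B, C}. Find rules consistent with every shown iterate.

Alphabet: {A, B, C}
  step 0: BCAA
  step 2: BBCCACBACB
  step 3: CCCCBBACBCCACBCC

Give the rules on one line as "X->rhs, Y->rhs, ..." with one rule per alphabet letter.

A->AC, B->CC, C->B

  step 2 ⇒ step 3: BBCCACBACB ⇒ CC·CC·B·B·AC·B·CC·AC·B·CC
    A ↦ AC
    B ↦ CC
    C ↦ B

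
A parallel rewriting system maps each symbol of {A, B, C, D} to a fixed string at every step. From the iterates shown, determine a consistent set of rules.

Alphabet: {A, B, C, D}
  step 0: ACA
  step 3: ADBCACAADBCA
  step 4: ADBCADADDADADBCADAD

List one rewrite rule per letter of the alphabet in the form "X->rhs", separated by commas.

A->AD, B->CA, C->D, D->B

  step 3 ⇒ step 4: ADBCACAADBCA ⇒ AD·B·CA·D·AD·D·AD·AD·B·CA·D·AD
    A ↦ AD
    B ↦ CA
    C ↦ D
    D ↦ B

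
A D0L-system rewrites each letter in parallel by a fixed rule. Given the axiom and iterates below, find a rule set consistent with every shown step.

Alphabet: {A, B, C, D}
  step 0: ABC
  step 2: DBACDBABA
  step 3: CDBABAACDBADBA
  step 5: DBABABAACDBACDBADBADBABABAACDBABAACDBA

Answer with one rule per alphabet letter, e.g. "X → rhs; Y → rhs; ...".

  step 2 ⇒ step 3: DBACDBABA ⇒ C·D·BA·BAA·C·D·BA·D·BA
    A ↦ BA
    B ↦ D
    C ↦ BAA
    D ↦ C

A->BA, B->D, C->BAA, D->C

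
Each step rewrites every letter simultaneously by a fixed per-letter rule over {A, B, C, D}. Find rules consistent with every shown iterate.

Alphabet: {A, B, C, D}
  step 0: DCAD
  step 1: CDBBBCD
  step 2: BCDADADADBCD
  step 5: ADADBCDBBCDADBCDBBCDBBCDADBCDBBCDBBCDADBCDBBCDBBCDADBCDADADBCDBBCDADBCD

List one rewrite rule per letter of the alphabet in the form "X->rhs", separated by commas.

A->BB, B->AD, C->B, D->CD

  step 1 ⇒ step 2: CDBBBCD ⇒ B·CD·AD·AD·AD·B·CD
    B ↦ AD
    C ↦ B
    D ↦ CD
  step 0 ⇒ step 1: DCAD ⇒ CD·B·BB·CD
    A ↦ BB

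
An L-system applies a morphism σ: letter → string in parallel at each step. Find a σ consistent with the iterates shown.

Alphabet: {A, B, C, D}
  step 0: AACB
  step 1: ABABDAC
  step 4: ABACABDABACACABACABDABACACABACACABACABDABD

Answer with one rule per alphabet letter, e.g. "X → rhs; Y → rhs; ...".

A->AB, B->AC, C->D, D->AC

  step 0 ⇒ step 1: AACB ⇒ AB·AB·D·AC
    A ↦ AB
    B ↦ AC
    C ↦ D
    D ↦ AC  (constrained at step 1)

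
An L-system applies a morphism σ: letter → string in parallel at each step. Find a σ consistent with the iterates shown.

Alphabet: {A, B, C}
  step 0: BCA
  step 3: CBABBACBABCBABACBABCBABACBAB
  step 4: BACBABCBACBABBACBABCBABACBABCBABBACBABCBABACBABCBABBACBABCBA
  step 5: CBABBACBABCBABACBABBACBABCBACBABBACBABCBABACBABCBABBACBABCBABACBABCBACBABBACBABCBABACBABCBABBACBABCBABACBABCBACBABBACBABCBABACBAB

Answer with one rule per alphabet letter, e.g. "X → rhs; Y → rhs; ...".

A->B, B->CBA, C->BA

  step 4 ⇒ step 5: BACBABCBACBABBACBABCBABACBABCBABBACBABCBABACBABCBABBACBABCBA ⇒ CBA·B·BA·CBA·B·CBA·BA·CBA·B·BA·CBA·B·CBA·CBA·B·BA·CBA·B·CBA·BA·CBA·B·CBA·B·BA·CBA·B·CBA·BA·CBA·B·CBA·CBA·B·BA·CBA·B·CBA·BA·CBA·B·CBA·B·BA·CBA·B·CBA·BA·CBA·B·CBA·CBA·B·BA·CBA·B·CBA·BA·CBA·B
    A ↦ B
    B ↦ CBA
    C ↦ BA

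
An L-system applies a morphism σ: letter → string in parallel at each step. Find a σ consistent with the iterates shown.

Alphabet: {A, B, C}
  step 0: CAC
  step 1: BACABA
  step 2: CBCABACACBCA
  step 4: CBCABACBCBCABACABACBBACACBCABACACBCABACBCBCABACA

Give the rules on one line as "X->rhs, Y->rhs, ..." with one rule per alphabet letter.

  step 1 ⇒ step 2: BACABA ⇒ CB·CA·BA·CA·CB·CA
    A ↦ CA
    B ↦ CB
    C ↦ BA

A->CA, B->CB, C->BA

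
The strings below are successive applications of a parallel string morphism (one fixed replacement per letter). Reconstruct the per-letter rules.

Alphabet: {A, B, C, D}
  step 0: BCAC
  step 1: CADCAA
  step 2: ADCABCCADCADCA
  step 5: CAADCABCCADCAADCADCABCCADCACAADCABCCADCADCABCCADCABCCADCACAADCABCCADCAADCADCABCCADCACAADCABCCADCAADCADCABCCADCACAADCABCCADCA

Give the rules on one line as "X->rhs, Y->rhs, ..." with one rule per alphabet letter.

  step 1 ⇒ step 2: CADCAA ⇒ A·DCA·BCC·A·DCA·DCA
    A ↦ DCA
    C ↦ A
    D ↦ BCC
  step 0 ⇒ step 1: BCAC ⇒ C·A·DCA·A
    B ↦ C

A->DCA, B->C, C->A, D->BCC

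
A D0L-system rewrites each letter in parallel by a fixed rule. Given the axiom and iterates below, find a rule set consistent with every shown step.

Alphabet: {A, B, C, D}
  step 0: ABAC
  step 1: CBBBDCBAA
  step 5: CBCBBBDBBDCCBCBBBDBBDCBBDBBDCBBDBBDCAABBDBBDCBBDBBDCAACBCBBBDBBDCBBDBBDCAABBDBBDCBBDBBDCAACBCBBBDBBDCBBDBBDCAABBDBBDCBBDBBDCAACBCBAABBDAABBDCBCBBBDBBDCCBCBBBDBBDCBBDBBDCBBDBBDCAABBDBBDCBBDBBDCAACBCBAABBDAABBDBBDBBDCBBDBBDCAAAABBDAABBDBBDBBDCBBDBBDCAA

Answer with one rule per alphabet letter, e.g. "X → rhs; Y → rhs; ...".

  step 0 ⇒ step 1: ABAC ⇒ CB·BBD·CB·AA
    A ↦ CB
    B ↦ BBD
    C ↦ AA
    D ↦ C  (constrained at step 1)

A->CB, B->BBD, C->AA, D->C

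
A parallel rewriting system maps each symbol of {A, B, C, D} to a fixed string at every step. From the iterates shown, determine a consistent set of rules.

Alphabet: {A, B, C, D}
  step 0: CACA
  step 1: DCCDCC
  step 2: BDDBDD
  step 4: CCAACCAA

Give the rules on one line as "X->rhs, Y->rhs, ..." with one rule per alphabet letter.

  step 1 ⇒ step 2: DCCDCC ⇒ B·D·D·B·D·D
    C ↦ D
    D ↦ B
  step 0 ⇒ step 1: CACA ⇒ D·CC·D·CC
    A ↦ CC
    B ↦ A  (constrained at step 2)

A->CC, B->A, C->D, D->B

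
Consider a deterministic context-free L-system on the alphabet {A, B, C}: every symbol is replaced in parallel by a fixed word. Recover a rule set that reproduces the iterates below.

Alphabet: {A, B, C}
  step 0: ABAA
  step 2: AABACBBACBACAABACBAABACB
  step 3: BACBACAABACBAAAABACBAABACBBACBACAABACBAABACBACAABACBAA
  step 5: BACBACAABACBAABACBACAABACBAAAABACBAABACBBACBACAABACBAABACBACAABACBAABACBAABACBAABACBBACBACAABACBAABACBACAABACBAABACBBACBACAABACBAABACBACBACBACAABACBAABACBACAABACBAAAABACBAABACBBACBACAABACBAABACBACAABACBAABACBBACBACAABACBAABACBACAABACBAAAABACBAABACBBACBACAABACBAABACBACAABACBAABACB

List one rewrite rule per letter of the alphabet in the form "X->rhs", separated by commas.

  step 2 ⇒ step 3: AABACBBACBACAABACBAABACB ⇒ BAC·BAC·AA·BAC·B·AA·AA·BAC·B·AA·BAC·B·BAC·BAC·AA·BAC·B·AA·BAC·BAC·AA·BAC·B·AA
    A ↦ BAC
    B ↦ AA
    C ↦ B

A->BAC, B->AA, C->B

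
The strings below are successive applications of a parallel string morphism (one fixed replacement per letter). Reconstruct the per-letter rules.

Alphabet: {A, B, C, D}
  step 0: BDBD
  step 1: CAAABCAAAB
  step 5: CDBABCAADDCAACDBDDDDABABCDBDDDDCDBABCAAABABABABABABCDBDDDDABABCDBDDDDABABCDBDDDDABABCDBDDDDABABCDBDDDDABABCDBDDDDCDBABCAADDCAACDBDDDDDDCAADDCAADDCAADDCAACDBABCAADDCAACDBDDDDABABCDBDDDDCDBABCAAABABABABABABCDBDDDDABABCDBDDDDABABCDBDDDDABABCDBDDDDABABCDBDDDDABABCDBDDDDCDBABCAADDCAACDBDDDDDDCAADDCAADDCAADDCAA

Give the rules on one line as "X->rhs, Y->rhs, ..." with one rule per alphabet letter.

  step 0 ⇒ step 1: BDBD ⇒ CAA·AB·CAA·AB
    B ↦ CAA
    D ↦ AB
    A ↦ DD  (constrained at step 1)
    C ↦ CDB  (constrained at step 1)

A->DD, B->CAA, C->CDB, D->AB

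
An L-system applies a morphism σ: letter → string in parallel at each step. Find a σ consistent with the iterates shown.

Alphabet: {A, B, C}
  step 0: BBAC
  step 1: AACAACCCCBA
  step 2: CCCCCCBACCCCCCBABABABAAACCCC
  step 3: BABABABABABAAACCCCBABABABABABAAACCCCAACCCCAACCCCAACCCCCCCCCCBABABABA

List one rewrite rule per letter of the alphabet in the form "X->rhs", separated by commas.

  step 2 ⇒ step 3: CCCCCCBACCCCCCBABABABAAACCCC ⇒ BA·BA·BA·BA·BA·BA·AAC·CCC·BA·BA·BA·BA·BA·BA·AAC·CCC·AAC·CCC·AAC·CCC·AAC·CCC·CCC·CCC·BA·BA·BA·BA
    A ↦ CCC
    B ↦ AAC
    C ↦ BA

A->CCC, B->AAC, C->BA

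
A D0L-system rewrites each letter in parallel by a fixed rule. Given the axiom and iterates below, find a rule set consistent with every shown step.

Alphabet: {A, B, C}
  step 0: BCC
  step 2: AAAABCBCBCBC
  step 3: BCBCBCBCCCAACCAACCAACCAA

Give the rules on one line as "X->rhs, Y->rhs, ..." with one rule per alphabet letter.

  step 2 ⇒ step 3: AAAABCBCBCBC ⇒ BC·BC·BC·BC·CC·AA·CC·AA·CC·AA·CC·AA
    A ↦ BC
    B ↦ CC
    C ↦ AA

A->BC, B->CC, C->AA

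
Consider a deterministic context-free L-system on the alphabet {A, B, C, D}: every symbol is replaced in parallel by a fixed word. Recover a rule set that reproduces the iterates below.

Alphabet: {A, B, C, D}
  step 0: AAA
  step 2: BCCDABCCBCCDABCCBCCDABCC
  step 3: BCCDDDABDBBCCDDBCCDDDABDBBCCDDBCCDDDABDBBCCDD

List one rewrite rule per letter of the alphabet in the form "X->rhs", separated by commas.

A->BDB, B->BCC, C->D, D->DA

  step 2 ⇒ step 3: BCCDABCCBCCDABCCBCCDABCC ⇒ BCC·D·D·DA·BDB·BCC·D·D·BCC·D·D·DA·BDB·BCC·D·D·BCC·D·D·DA·BDB·BCC·D·D
    A ↦ BDB
    B ↦ BCC
    C ↦ D
    D ↦ DA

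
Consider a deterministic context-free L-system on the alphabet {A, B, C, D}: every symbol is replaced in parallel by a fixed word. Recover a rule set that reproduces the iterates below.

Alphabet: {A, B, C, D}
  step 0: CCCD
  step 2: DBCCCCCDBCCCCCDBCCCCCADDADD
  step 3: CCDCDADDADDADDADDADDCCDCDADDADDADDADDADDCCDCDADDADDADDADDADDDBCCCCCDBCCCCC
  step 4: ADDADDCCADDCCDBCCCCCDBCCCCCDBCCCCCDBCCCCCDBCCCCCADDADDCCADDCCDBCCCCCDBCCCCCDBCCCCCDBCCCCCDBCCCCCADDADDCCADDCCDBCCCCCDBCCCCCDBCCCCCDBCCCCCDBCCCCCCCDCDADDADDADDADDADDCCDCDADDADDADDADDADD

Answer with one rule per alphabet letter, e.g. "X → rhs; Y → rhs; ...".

A->DBC, B->DCD, C->ADD, D->CC

  step 3 ⇒ step 4: CCDCDADDADDADDADDADDCCDCDADDADDADDADDADDCCDCDADDADDADDADDADDDBCCCCCDBCCCCC ⇒ ADD·ADD·CC·ADD·CC·DBC·CC·CC·DBC·CC·CC·DBC·CC·CC·DBC·CC·CC·DBC·CC·CC·ADD·ADD·CC·ADD·CC·DBC·CC·CC·DBC·CC·CC·DBC·CC·CC·DBC·CC·CC·DBC·CC·CC·ADD·ADD·CC·ADD·CC·DBC·CC·CC·DBC·CC·CC·DBC·CC·CC·DBC·CC·CC·DBC·CC·CC·CC·DCD·ADD·ADD·ADD·ADD·ADD·CC·DCD·ADD·ADD·ADD·ADD·ADD
    A ↦ DBC
    B ↦ DCD
    C ↦ ADD
    D ↦ CC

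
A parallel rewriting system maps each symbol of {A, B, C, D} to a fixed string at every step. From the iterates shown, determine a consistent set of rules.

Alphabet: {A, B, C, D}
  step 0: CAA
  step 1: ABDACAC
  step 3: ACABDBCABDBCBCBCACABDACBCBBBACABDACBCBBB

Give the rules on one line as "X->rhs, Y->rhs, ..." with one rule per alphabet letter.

A->AC, B->BC, C->ABD, D->BBB

  step 0 ⇒ step 1: CAA ⇒ ABD·AC·AC
    A ↦ AC
    C ↦ ABD
    B ↦ BC  (constrained at step 1)
    D ↦ BBB  (constrained at step 1)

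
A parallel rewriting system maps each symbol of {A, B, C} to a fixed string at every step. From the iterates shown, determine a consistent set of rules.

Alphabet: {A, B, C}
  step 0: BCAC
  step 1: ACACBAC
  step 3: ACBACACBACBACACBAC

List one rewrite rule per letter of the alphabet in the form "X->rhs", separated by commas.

  step 0 ⇒ step 1: BCAC ⇒ AC·AC·B·AC
    A ↦ B
    B ↦ AC
    C ↦ AC

A->B, B->AC, C->AC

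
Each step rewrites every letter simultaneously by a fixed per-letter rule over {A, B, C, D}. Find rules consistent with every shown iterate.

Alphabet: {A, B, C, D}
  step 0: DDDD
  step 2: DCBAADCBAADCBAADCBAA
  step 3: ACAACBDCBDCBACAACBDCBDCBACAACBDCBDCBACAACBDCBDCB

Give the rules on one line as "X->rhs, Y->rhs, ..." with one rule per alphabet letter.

  step 2 ⇒ step 3: DCBAADCBAADCBAADCBAA ⇒ AC·AA·CB·DCB·DCB·AC·AA·CB·DCB·DCB·AC·AA·CB·DCB·DCB·AC·AA·CB·DCB·DCB
    A ↦ DCB
    B ↦ CB
    C ↦ AA
    D ↦ AC

A->DCB, B->CB, C->AA, D->AC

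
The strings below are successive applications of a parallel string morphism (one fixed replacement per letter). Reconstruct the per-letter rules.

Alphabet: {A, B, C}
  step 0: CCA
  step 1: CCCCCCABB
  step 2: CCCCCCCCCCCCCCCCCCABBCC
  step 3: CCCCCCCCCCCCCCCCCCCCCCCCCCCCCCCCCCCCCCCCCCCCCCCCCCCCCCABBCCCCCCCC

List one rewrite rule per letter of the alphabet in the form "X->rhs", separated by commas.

A->ABB, B->C, C->CCC

  step 2 ⇒ step 3: CCCCCCCCCCCCCCCCCCABBCC ⇒ CCC·CCC·CCC·CCC·CCC·CCC·CCC·CCC·CCC·CCC·CCC·CCC·CCC·CCC·CCC·CCC·CCC·CCC·ABB·C·C·CCC·CCC
    A ↦ ABB
    B ↦ C
    C ↦ CCC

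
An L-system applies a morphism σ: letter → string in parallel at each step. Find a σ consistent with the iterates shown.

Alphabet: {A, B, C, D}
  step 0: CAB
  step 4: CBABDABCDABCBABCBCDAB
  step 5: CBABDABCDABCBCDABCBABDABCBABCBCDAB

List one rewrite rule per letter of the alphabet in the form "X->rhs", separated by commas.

  step 4 ⇒ step 5: CBABDABCDABCBABCBCDAB ⇒ CB·AB·D·AB·C·D·AB·CB·C·D·AB·CB·AB·D·AB·CB·AB·CB·C·D·AB
    A ↦ D
    B ↦ AB
    C ↦ CB
    D ↦ C

A->D, B->AB, C->CB, D->C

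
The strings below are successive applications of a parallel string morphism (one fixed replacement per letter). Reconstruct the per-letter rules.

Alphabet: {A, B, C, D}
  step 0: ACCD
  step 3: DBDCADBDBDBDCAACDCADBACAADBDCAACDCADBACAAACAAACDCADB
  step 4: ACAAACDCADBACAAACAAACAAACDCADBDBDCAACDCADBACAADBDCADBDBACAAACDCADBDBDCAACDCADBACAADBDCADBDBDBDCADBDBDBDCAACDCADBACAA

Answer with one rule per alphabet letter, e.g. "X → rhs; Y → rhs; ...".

A->DB, B->AA, C->DCA, D->AC

  step 3 ⇒ step 4: DBDCADBDBDBDCAACDCADBACAADBDCAACDCADBACAAACAAACDCADB ⇒ AC·AA·AC·DCA·DB·AC·AA·AC·AA·AC·AA·AC·DCA·DB·DB·DCA·AC·DCA·DB·AC·AA·DB·DCA·DB·DB·AC·AA·AC·DCA·DB·DB·DCA·AC·DCA·DB·AC·AA·DB·DCA·DB·DB·DB·DCA·DB·DB·DB·DCA·AC·DCA·DB·AC·AA
    A ↦ DB
    B ↦ AA
    C ↦ DCA
    D ↦ AC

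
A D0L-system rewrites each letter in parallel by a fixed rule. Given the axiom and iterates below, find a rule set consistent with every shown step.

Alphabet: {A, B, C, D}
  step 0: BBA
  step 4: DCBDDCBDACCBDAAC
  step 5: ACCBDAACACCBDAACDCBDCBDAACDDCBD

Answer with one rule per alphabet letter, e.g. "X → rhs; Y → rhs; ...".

A->D, B->A, C->CBD, D->AC

  step 4 ⇒ step 5: DCBDDCBDACCBDAAC ⇒ AC·CBD·A·AC·AC·CBD·A·AC·D·CBD·CBD·A·AC·D·D·CBD
    A ↦ D
    B ↦ A
    C ↦ CBD
    D ↦ AC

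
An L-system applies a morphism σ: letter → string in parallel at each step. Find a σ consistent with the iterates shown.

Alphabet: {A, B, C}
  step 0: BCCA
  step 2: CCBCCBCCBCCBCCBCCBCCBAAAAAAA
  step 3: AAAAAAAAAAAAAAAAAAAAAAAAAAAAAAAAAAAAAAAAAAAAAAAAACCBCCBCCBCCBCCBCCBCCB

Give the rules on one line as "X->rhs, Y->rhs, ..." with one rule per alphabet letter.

A->CCB, B->A, C->AAA

  step 2 ⇒ step 3: CCBCCBCCBCCBCCBCCBCCBAAAAAAA ⇒ AAA·AAA·A·AAA·AAA·A·AAA·AAA·A·AAA·AAA·A·AAA·AAA·A·AAA·AAA·A·AAA·AAA·A·CCB·CCB·CCB·CCB·CCB·CCB·CCB
    A ↦ CCB
    B ↦ A
    C ↦ AAA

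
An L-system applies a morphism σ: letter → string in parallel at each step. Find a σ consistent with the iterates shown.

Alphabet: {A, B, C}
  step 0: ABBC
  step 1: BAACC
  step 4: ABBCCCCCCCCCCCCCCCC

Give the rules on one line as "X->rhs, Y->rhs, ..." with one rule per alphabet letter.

A->B, B->A, C->CC

  step 0 ⇒ step 1: ABBC ⇒ B·A·A·CC
    A ↦ B
    B ↦ A
    C ↦ CC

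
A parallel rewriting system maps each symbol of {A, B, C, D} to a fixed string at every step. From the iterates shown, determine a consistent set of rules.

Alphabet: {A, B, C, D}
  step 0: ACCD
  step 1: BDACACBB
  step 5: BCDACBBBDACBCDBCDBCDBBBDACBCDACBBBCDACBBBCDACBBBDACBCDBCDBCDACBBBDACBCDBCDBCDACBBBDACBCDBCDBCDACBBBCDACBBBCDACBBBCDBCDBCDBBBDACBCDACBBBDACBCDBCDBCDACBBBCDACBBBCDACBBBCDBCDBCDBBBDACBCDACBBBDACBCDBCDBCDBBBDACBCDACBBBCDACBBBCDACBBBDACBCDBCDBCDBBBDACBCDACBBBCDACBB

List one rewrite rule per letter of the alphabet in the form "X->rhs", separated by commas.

A->BD, B->BCD, C->AC, D->BB

  step 0 ⇒ step 1: ACCD ⇒ BD·AC·AC·BB
    A ↦ BD
    C ↦ AC
    D ↦ BB
    B ↦ BCD  (constrained at step 1)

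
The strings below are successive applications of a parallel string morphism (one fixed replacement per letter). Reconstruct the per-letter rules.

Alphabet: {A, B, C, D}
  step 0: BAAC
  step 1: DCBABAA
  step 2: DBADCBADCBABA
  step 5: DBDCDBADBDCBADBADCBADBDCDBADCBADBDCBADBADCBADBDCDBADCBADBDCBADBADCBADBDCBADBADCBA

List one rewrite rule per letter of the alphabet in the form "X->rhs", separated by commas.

  step 1 ⇒ step 2: DCBABAA ⇒ DB·A·DC·BA·DC·BA·BA
    A ↦ BA
    B ↦ DC
    C ↦ A
    D ↦ DB

A->BA, B->DC, C->A, D->DB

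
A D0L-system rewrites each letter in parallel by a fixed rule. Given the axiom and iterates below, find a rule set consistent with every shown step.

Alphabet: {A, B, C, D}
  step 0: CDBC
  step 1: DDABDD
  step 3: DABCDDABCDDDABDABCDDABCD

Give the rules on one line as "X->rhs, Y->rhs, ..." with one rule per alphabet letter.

  step 0 ⇒ step 1: CDBC ⇒ D·DAB·D·D
    B ↦ D
    C ↦ D
    D ↦ DAB
    A ↦ C  (constrained at step 1)

A->C, B->D, C->D, D->DAB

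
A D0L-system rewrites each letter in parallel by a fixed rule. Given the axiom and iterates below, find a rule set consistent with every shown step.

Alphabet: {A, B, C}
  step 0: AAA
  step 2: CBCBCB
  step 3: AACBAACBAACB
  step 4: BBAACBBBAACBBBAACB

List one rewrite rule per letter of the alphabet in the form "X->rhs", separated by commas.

A->B, B->CB, C->AA

  step 3 ⇒ step 4: AACBAACBAACB ⇒ B·B·AA·CB·B·B·AA·CB·B·B·AA·CB
    A ↦ B
    B ↦ CB
    C ↦ AA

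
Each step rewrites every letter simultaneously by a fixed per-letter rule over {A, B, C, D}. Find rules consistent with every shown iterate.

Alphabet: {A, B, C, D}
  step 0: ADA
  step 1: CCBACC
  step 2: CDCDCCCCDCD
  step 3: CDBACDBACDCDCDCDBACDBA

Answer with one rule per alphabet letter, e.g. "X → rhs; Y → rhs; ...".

A->CC, B->C, C->CD, D->BA

  step 2 ⇒ step 3: CDCDCCCCDCD ⇒ CD·BA·CD·BA·CD·CD·CD·CD·BA·CD·BA
    C ↦ CD
    D ↦ BA
  step 0 ⇒ step 1: ADA ⇒ CC·BA·CC
    A ↦ CC
  step 1 ⇒ step 2: CCBACC ⇒ CD·CD·C·CC·CD·CD
    B ↦ C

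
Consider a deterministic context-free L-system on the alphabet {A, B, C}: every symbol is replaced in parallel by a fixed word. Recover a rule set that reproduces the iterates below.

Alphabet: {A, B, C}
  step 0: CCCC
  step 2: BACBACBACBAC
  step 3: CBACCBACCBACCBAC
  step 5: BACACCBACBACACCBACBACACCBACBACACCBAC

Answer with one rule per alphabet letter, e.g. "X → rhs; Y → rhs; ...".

A->B, B->C, C->AC

  step 2 ⇒ step 3: BACBACBACBAC ⇒ C·B·AC·C·B·AC·C·B·AC·C·B·AC
    A ↦ B
    B ↦ C
    C ↦ AC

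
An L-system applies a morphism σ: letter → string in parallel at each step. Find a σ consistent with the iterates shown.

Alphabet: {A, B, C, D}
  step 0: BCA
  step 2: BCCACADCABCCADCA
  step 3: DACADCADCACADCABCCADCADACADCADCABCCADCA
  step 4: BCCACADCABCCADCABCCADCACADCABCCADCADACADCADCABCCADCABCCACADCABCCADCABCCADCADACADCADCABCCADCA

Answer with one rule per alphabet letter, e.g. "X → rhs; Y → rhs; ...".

A->CA, B->DA, C->CAD, D->BC

  step 3 ⇒ step 4: DACADCADCACADCABCCADCADACADCADCABCCADCA ⇒ BC·CA·CAD·CA·BC·CAD·CA·BC·CAD·CA·CAD·CA·BC·CAD·CA·DA·CAD·CAD·CA·BC·CAD·CA·BC·CA·CAD·CA·BC·CAD·CA·BC·CAD·CA·DA·CAD·CAD·CA·BC·CAD·CA
    A ↦ CA
    B ↦ DA
    C ↦ CAD
    D ↦ BC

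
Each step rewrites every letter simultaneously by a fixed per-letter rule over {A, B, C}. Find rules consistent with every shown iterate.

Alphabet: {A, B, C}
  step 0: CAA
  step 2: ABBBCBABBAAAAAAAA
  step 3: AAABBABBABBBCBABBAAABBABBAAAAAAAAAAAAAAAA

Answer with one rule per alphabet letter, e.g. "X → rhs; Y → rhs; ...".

  step 2 ⇒ step 3: ABBBCBABBAAAAAAAA ⇒ AA·ABB·ABB·ABB·BCB·ABB·AA·ABB·ABB·AA·AA·AA·AA·AA·AA·AA·AA
    A ↦ AA
    B ↦ ABB
    C ↦ BCB

A->AA, B->ABB, C->BCB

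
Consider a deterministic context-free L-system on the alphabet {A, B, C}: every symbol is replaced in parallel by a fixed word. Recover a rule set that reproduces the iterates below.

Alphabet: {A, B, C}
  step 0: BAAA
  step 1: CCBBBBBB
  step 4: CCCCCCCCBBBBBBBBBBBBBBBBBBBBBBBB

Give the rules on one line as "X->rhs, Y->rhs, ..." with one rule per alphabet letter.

  step 0 ⇒ step 1: BAAA ⇒ CC·BB·BB·BB
    A ↦ BB
    B ↦ CC
    C ↦ A  (constrained at step 1)

A->BB, B->CC, C->A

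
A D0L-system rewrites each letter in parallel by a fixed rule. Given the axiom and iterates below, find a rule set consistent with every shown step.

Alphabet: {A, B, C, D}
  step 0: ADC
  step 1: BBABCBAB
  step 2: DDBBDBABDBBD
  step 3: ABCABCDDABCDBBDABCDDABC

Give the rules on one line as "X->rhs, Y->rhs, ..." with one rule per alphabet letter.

A->BB, B->D, C->BAB, D->ABC

  step 2 ⇒ step 3: DDBBDBABDBBD ⇒ ABC·ABC·D·D·ABC·D·BB·D·ABC·D·D·ABC
    A ↦ BB
    B ↦ D
    D ↦ ABC
  step 0 ⇒ step 1: ADC ⇒ BB·ABC·BAB
    C ↦ BAB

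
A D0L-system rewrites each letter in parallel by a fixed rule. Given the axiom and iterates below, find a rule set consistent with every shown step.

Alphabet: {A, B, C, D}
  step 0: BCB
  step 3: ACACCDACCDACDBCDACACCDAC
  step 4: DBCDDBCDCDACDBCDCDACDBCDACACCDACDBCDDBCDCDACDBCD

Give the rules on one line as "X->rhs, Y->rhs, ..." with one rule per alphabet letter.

A->DB, B->AC, C->CD, D->AC

  step 3 ⇒ step 4: ACACCDACCDACDBCDACACCDAC ⇒ DB·CD·DB·CD·CD·AC·DB·CD·CD·AC·DB·CD·AC·AC·CD·AC·DB·CD·DB·CD·CD·AC·DB·CD
    A ↦ DB
    B ↦ AC
    C ↦ CD
    D ↦ AC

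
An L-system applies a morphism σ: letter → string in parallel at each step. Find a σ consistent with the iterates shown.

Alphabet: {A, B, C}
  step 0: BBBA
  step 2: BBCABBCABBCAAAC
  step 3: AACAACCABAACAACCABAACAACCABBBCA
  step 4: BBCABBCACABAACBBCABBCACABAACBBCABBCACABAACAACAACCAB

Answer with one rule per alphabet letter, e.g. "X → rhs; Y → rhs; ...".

A->B, B->AAC, C->CA

  step 3 ⇒ step 4: AACAACCABAACAACCABAACAACCABBBCA ⇒ B·B·CA·B·B·CA·CA·B·AAC·B·B·CA·B·B·CA·CA·B·AAC·B·B·CA·B·B·CA·CA·B·AAC·AAC·AAC·CA·B
    A ↦ B
    B ↦ AAC
    C ↦ CA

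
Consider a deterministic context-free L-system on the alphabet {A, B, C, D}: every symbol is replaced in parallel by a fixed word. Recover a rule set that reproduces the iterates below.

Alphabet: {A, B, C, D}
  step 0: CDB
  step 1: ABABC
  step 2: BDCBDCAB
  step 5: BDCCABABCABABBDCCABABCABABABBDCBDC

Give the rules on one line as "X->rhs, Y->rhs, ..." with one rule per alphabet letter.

A->BD, B->C, C->AB, D->AB

  step 1 ⇒ step 2: ABABC ⇒ BD·C·BD·C·AB
    A ↦ BD
    B ↦ C
    C ↦ AB
  step 0 ⇒ step 1: CDB ⇒ AB·AB·C
    D ↦ AB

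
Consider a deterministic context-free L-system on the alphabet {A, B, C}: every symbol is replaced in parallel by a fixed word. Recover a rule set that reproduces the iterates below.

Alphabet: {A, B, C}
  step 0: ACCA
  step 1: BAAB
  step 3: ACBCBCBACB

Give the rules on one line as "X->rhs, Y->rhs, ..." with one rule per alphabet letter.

A->B, B->CB, C->A

  step 0 ⇒ step 1: ACCA ⇒ B·A·A·B
    A ↦ B
    C ↦ A
    B ↦ CB  (constrained at step 1)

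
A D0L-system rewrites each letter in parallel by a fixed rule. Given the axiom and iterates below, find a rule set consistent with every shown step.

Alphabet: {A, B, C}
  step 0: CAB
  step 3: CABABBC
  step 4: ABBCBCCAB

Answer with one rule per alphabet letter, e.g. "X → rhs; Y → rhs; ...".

A->B, B->C, C->AB

  step 3 ⇒ step 4: CABABBC ⇒ AB·B·C·B·C·C·AB
    A ↦ B
    B ↦ C
    C ↦ AB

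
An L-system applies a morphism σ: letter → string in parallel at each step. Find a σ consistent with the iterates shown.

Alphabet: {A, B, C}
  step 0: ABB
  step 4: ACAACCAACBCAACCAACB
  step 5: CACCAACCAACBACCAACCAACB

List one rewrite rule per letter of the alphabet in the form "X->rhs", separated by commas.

A->C, B->ACB, C->A

  step 4 ⇒ step 5: ACAACCAACBCAACCAACB ⇒ C·A·C·C·A·A·C·C·A·ACB·A·C·C·A·A·C·C·A·ACB
    A ↦ C
    B ↦ ACB
    C ↦ A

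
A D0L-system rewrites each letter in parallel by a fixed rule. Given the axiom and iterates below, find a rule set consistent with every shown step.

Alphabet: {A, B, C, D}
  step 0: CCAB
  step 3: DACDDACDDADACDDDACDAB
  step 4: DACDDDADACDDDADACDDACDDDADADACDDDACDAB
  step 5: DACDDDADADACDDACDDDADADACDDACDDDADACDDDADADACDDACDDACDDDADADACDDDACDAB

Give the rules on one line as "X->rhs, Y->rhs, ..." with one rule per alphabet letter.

  step 4 ⇒ step 5: DACDDDADACDDDADACDDACDDDADADACDDDACDAB ⇒ DA·CD·D·DA·DA·DA·CD·DA·CD·D·DA·DA·DA·CD·DA·CD·D·DA·DA·CD·D·DA·DA·DA·CD·DA·CD·DA·CD·D·DA·DA·DA·CD·D·DA·CD·AB
    A ↦ CD
    B ↦ AB
    C ↦ D
    D ↦ DA

A->CD, B->AB, C->D, D->DA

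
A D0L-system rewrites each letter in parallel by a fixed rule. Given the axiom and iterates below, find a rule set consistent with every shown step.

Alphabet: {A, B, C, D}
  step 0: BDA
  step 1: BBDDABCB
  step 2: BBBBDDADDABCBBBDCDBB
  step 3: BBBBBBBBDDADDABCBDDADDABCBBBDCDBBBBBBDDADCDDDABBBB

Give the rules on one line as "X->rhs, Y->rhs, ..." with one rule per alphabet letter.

  step 2 ⇒ step 3: BBBBDDADDABCBBBDCDBB ⇒ BB·BB·BB·BB·DDA·DDA·BCB·DDA·DDA·BCB·BB·DCD·BB·BB·BB·DDA·DCD·DDA·BB·BB
    A ↦ BCB
    B ↦ BB
    C ↦ DCD
    D ↦ DDA

A->BCB, B->BB, C->DCD, D->DDA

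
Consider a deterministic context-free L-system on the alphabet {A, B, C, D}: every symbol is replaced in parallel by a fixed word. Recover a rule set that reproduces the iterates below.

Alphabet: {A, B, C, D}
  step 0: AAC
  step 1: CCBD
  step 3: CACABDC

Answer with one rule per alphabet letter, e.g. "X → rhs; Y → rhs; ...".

A->C, B->C, C->BD, D->A

  step 0 ⇒ step 1: AAC ⇒ C·C·BD
    A ↦ C
    C ↦ BD
    B ↦ C  (constrained at step 1)
    D ↦ A  (constrained at step 1)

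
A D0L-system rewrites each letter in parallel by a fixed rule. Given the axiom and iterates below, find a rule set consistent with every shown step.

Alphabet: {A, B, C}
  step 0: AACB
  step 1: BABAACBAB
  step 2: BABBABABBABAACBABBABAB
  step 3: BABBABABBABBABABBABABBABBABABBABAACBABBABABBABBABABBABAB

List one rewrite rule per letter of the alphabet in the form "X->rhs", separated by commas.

  step 2 ⇒ step 3: BABBABABBABAACBABBABAB ⇒ BAB·BA·BAB·BAB·BA·BAB·BA·BAB·BAB·BA·BAB·BA·BA·AC·BAB·BA·BAB·BAB·BA·BAB·BA·BAB
    A ↦ BA
    B ↦ BAB
    C ↦ AC

A->BA, B->BAB, C->AC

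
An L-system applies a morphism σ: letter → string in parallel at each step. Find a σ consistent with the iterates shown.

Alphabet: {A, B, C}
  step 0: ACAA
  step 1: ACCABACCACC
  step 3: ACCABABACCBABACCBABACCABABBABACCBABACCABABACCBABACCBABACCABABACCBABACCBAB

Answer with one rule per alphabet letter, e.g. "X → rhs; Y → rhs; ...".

  step 0 ⇒ step 1: ACAA ⇒ ACC·AB·ACC·ACC
    A ↦ ACC
    C ↦ AB
    B ↦ BAB  (constrained at step 1)

A->ACC, B->BAB, C->AB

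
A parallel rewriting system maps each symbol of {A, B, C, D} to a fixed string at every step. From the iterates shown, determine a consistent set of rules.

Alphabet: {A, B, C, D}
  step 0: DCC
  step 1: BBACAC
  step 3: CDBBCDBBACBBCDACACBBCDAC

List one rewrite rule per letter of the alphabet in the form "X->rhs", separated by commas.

A->CD, B->AD, C->AC, D->BB

  step 0 ⇒ step 1: DCC ⇒ BB·AC·AC
    C ↦ AC
    D ↦ BB
    A ↦ CD  (constrained at step 1)
    B ↦ AD  (constrained at step 1)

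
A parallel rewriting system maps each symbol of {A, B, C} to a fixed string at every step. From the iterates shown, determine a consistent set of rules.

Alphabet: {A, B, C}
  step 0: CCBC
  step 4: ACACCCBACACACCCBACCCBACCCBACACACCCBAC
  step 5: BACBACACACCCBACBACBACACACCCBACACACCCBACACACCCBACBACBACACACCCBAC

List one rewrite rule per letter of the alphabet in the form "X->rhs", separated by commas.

  step 4 ⇒ step 5: ACACCCBACACACCCBACCCBACCCBACACACCCBAC ⇒ B·AC·B·AC·AC·AC·CC·B·AC·B·AC·B·AC·AC·AC·CC·B·AC·AC·AC·CC·B·AC·AC·AC·CC·B·AC·B·AC·B·AC·AC·AC·CC·B·AC
    A ↦ B
    B ↦ CC
    C ↦ AC

A->B, B->CC, C->AC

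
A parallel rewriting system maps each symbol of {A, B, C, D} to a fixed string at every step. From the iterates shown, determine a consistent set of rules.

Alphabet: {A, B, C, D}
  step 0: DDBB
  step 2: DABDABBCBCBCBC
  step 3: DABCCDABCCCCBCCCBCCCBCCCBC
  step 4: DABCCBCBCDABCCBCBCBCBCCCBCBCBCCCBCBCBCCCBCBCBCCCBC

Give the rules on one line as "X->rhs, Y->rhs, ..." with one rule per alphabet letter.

A->B, B->CC, C->BC, D->DA

  step 3 ⇒ step 4: DABCCDABCCCCBCCCBCCCBCCCBC ⇒ DA·B·CC·BC·BC·DA·B·CC·BC·BC·BC·BC·CC·BC·BC·BC·CC·BC·BC·BC·CC·BC·BC·BC·CC·BC
    A ↦ B
    B ↦ CC
    C ↦ BC
    D ↦ DA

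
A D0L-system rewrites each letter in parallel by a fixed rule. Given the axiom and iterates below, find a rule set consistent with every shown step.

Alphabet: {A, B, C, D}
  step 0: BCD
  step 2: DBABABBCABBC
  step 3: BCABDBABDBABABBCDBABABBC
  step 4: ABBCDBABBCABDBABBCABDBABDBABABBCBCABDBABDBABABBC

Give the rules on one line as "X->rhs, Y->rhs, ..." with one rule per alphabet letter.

A->DB, B->AB, C->BC, D->BC

  step 3 ⇒ step 4: BCABDBABDBABABBCDBABABBC ⇒ AB·BC·DB·AB·BC·AB·DB·AB·BC·AB·DB·AB·DB·AB·AB·BC·BC·AB·DB·AB·DB·AB·AB·BC
    A ↦ DB
    B ↦ AB
    C ↦ BC
    D ↦ BC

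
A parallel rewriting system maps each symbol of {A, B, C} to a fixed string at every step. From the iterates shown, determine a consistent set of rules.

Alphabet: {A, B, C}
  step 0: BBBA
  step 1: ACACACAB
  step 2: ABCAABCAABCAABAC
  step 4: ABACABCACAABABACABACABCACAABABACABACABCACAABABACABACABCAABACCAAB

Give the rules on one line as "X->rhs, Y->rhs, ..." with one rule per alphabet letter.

A->AB, B->AC, C->CA

  step 1 ⇒ step 2: ACACACAB ⇒ AB·CA·AB·CA·AB·CA·AB·AC
    A ↦ AB
    B ↦ AC
    C ↦ CA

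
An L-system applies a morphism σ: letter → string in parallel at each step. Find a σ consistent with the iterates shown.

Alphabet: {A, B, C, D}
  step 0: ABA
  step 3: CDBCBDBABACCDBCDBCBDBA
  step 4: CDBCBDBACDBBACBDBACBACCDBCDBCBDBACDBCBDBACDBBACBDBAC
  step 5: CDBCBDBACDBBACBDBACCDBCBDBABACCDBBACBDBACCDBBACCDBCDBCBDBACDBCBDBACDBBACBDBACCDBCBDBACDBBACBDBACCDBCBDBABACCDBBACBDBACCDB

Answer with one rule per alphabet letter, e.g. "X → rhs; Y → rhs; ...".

A->C, B->BA, C->CDB, D->CBD

  step 4 ⇒ step 5: CDBCBDBACDBBACBDBACBACCDBCDBCBDBACDBCBDBACDBBACBDBAC ⇒ CDB·CBD·BA·CDB·BA·CBD·BA·C·CDB·CBD·BA·BA·C·CDB·BA·CBD·BA·C·CDB·BA·C·CDB·CDB·CBD·BA·CDB·CBD·BA·CDB·BA·CBD·BA·C·CDB·CBD·BA·CDB·BA·CBD·BA·C·CDB·CBD·BA·BA·C·CDB·BA·CBD·BA·C·CDB
    A ↦ C
    B ↦ BA
    C ↦ CDB
    D ↦ CBD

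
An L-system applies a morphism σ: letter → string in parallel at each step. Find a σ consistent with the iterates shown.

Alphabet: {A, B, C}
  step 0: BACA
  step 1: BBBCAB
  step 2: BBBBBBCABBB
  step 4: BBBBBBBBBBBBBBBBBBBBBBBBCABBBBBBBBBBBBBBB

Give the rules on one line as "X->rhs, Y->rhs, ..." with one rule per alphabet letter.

A->B, B->BB, C->CA

  step 1 ⇒ step 2: BBBCAB ⇒ BB·BB·BB·CA·B·BB
    A ↦ B
    B ↦ BB
    C ↦ CA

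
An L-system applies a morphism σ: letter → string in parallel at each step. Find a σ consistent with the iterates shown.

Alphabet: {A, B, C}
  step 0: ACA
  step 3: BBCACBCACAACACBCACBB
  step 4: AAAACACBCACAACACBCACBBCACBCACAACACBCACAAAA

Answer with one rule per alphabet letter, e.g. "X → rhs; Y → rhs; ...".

A->B, B->AA, C->CAC

  step 3 ⇒ step 4: BBCACBCACAACACBCACBB ⇒ AA·AA·CAC·B·CAC·AA·CAC·B·CAC·B·B·CAC·B·CAC·AA·CAC·B·CAC·AA·AA
    A ↦ B
    B ↦ AA
    C ↦ CAC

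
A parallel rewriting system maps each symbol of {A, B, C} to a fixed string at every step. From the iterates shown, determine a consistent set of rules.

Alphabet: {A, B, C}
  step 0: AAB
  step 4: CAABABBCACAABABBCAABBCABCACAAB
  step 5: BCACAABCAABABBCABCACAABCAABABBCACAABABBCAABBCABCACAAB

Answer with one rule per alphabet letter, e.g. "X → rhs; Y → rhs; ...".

  step 4 ⇒ step 5: CAABABBCACAABABBCAABBCABCACAAB ⇒ B·CA·CA·AB·CA·AB·AB·B·CA·B·CA·CA·AB·CA·AB·AB·B·CA·CA·AB·AB·B·CA·AB·B·CA·B·CA·CA·AB
    A ↦ CA
    B ↦ AB
    C ↦ B

A->CA, B->AB, C->B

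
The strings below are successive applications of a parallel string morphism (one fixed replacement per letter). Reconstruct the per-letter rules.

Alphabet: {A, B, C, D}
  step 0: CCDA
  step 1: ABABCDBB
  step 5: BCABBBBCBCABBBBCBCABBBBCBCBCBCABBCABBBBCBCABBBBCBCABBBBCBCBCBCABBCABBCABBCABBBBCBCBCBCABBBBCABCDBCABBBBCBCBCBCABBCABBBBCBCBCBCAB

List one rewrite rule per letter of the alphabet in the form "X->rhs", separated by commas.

A->BB, B->BC, C->AB, D->CD

  step 0 ⇒ step 1: CCDA ⇒ AB·AB·CD·BB
    A ↦ BB
    C ↦ AB
    D ↦ CD
    B ↦ BC  (constrained at step 1)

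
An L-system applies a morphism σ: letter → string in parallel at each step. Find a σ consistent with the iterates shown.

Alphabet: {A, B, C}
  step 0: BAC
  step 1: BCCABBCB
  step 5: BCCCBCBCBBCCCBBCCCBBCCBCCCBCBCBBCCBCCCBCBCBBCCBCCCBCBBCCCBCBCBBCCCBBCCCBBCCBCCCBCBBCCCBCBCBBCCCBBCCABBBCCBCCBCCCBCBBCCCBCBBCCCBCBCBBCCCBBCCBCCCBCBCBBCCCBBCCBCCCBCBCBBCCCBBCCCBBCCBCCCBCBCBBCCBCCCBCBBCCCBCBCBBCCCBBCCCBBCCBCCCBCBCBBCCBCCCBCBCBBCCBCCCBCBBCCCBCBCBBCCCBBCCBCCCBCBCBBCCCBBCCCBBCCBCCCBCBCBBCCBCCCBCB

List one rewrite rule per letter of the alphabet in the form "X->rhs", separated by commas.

  step 0 ⇒ step 1: BAC ⇒ BCC·ABB·CB
    A ↦ ABB
    B ↦ BCC
    C ↦ CB

A->ABB, B->BCC, C->CB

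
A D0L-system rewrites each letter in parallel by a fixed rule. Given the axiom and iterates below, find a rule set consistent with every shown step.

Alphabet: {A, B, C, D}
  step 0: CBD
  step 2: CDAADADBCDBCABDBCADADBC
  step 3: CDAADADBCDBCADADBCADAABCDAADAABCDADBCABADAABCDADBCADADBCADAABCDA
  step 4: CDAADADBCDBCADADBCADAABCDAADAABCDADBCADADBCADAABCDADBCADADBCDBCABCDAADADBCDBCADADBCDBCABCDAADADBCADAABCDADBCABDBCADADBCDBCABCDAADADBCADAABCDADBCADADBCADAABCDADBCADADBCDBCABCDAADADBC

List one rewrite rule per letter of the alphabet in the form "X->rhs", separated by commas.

  step 3 ⇒ step 4: CDAADADBCDBCADADBCADAABCDAADAABCDADBCABADAABCDADBCADADBCADAABCDA ⇒ CDA·ADA·DBC·DBC·ADA·DBC·ADA·AB·CDA·ADA·AB·CDA·DBC·ADA·DBC·ADA·AB·CDA·DBC·ADA·DBC·DBC·AB·CDA·ADA·DBC·DBC·ADA·DBC·DBC·AB·CDA·ADA·DBC·ADA·AB·CDA·DBC·AB·DBC·ADA·DBC·DBC·AB·CDA·ADA·DBC·ADA·AB·CDA·DBC·ADA·DBC·ADA·AB·CDA·DBC·ADA·DBC·DBC·AB·CDA·ADA·DBC
    A ↦ DBC
    B ↦ AB
    C ↦ CDA
    D ↦ ADA

A->DBC, B->AB, C->CDA, D->ADA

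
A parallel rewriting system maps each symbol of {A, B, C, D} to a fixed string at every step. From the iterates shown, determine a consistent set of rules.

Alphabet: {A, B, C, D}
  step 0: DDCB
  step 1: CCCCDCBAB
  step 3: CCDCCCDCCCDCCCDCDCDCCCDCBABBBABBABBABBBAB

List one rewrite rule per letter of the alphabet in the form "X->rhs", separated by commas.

  step 0 ⇒ step 1: DDCB ⇒ CC·CC·DC·BAB
    B ↦ BAB
    C ↦ DC
    D ↦ CC
    A ↦ B  (constrained at step 1)

A->B, B->BAB, C->DC, D->CC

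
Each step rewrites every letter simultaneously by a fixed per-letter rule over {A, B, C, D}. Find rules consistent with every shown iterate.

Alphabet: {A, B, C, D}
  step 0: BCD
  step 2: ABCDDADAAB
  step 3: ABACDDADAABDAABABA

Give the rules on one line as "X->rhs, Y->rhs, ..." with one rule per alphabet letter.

  step 2 ⇒ step 3: ABCDDADAAB ⇒ AB·A·CD·DA·DA·AB·DA·AB·AB·A
    A ↦ AB
    B ↦ A
    C ↦ CD
    D ↦ DA

A->AB, B->A, C->CD, D->DA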